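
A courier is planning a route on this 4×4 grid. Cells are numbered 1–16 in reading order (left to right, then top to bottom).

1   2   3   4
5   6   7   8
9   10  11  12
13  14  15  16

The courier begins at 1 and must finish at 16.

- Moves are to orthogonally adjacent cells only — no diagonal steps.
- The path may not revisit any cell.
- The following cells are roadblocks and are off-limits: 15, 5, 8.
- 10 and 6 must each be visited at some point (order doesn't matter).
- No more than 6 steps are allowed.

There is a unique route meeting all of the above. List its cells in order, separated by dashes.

1 - 2 - 6 - 10 - 11 - 12 - 16

The budget equals the shortest possible length, so every move has to be on a shortest route through the required cells.
Route from 1: right 1 to 2, down 2 to 10, right 2 to 12, down 1 to 16 — 6 moves in all.
Check: all required cells visited; 6 ≤ 6 moves.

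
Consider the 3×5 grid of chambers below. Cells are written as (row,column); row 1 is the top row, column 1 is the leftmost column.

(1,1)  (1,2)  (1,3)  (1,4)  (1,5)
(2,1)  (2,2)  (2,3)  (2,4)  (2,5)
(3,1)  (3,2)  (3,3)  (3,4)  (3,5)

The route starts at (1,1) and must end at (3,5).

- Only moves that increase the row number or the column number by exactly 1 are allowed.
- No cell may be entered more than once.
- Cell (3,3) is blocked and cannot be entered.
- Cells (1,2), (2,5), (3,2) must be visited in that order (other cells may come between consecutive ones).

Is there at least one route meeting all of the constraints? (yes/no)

(3,2) lies to the left of (2,5), so going from (2,5) to (3,2) would need a leftward move — but moves only go right/down, so (2,5) cannot be visited before (3,2).

no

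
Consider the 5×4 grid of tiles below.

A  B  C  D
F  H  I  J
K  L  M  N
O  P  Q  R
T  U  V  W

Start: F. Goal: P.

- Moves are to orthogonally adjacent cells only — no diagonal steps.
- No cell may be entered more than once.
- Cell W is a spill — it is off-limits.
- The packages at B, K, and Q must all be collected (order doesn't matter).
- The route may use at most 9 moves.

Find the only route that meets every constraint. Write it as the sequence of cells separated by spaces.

F K L H B C I M Q P

The 9-move cap with required stops at B, K, Q leaves no slack for detours.
Route from F: down 1 to K, right 1 to L, up 2 to B, right 1 to C, down 3 to Q, left 1 to P — 9 moves in all.
Check: all required cells visited; 9 ≤ 9 moves.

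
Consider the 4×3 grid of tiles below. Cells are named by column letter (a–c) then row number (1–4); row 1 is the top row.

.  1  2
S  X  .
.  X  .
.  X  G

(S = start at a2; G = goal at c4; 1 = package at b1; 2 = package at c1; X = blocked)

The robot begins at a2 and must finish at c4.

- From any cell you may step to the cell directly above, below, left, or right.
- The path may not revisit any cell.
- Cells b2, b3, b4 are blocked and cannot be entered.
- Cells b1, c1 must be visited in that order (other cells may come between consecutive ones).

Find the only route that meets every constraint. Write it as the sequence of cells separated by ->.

The waypoints must appear in the order b1, c1, with no cell reused.
Route from a2: up to a1, 2× right (reaching c1), 3× down (reaching c4) — 6 moves in all.
Check: order respected (1 at step 2, 2 at step 3).

a2 -> a1 -> b1 -> c1 -> c2 -> c3 -> c4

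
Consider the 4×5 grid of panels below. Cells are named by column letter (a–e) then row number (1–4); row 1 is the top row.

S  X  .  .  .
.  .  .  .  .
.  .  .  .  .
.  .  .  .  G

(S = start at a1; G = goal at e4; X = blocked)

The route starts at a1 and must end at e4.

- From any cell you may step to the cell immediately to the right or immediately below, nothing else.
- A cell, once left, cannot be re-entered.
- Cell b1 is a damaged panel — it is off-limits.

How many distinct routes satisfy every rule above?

A right/down-only route from a1 to e4 makes exactly 3 down-moves and 4 right-moves in some order.
With no other constraints that would be C(7,3) = 35 routes.
Subtract routes through each blocked cell (inclusion–exclusion for overlaps): − through b1: 20 → 15.
That gives 15 routes.

15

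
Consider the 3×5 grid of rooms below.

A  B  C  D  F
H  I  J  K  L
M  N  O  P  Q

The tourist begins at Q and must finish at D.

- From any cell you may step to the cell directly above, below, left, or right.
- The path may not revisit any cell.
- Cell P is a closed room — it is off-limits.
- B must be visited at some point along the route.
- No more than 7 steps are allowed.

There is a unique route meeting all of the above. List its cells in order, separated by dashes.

The budget equals the shortest possible length, so every move has to be on a shortest route through the required cells.
Route from Q: up to L, 3× left (reaching I), up to B, 2× right (reaching D) — 7 moves in all.
Check: all required cells visited; 7 ≤ 7 moves.

Q - L - K - J - I - B - C - D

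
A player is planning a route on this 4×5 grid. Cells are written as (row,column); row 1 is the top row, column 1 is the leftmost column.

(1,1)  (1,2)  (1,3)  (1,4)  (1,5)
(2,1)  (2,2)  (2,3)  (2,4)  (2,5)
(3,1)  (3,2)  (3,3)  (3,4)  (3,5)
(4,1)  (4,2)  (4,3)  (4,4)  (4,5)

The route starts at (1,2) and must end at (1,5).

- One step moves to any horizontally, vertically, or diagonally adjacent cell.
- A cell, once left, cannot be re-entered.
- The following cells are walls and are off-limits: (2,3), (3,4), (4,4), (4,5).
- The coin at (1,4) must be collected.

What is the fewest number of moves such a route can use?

Any route passes through (1,4) somewhere between (1,2) and (1,5). Summing Chebyshev distances along the two legs ((1,2) → (1,4) → (1,5)) gives a lower bound of 2 + 1 = 3 moves.
A route of 3 moves achieves this: (1,2) → (1,3) → (1,4) → (1,5).
Since 3 matches the lower bound, it is optimal.

3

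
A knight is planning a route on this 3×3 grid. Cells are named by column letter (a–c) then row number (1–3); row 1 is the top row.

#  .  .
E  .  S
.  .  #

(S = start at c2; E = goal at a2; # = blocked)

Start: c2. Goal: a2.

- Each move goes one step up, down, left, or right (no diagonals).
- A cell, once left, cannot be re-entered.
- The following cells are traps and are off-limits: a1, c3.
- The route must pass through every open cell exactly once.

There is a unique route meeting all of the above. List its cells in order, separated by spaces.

Need to visit all 7 open cells exactly once, starting at c2 and ending at a2.
Cell c1 has only two open neighbours (c2 and b1), so the path must pass straight through it: one of those is the cell it's entered from and the other is where it exits.
Route from c2: up 1 to c1, left 1 to b1, down 2 to b3, left 1 to a3, up 1 to a2 — 6 moves in all.
Check: all 7 open cells covered.

c2 c1 b1 b2 b3 a3 a2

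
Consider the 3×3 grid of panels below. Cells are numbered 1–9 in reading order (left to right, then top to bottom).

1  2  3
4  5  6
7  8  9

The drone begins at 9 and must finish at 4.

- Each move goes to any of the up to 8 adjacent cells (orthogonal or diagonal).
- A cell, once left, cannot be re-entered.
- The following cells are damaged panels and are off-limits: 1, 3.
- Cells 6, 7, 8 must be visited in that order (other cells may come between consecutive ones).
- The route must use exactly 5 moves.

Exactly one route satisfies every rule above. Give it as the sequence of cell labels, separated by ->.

9 -> 6 -> 5 -> 7 -> 8 -> 4

The waypoints must appear in the order 6, 7, 8, with no cell reused.
Route from 9: up to 6, left to 5, down-left to 7, right to 8, up-left to 4 — 5 moves in all.
Check: order respected (6 at step 1, 7 at step 3, 8 at step 4); 5 moves as required.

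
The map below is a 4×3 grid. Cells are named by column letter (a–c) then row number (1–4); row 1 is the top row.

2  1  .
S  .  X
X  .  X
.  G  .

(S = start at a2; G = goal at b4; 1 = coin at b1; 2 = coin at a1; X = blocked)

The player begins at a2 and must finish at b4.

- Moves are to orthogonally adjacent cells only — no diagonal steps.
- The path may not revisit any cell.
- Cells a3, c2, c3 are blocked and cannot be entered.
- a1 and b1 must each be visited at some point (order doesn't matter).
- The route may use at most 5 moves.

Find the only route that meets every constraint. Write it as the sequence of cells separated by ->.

a2 -> a1 -> b1 -> b2 -> b3 -> b4

The budget equals the shortest possible length, so every move has to be on a shortest route through the required cells.
Route from a2: up to a1, right to b1, 3× down (reaching b4) — 5 moves in all.
Check: all required cells visited; 5 ≤ 5 moves.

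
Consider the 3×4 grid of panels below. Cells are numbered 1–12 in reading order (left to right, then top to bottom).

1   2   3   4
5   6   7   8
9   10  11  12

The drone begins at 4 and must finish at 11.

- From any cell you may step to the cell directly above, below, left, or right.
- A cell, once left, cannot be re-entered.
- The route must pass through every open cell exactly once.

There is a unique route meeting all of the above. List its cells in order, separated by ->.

Need to visit all 12 open cells exactly once, starting at 4 and ending at 11.
Cell 9 has only two open neighbours (5 and 10), so the path must pass straight through it: one of those is the cell it's entered from and the other is where it exits.
Route from 4: 3× left (reaching 1), 2× down (reaching 9), right to 10, up to 6, 2× right (reaching 8), down to 12, left to 11 — 11 moves in all.
Check: all 12 open cells covered.

4 -> 3 -> 2 -> 1 -> 5 -> 9 -> 10 -> 6 -> 7 -> 8 -> 12 -> 11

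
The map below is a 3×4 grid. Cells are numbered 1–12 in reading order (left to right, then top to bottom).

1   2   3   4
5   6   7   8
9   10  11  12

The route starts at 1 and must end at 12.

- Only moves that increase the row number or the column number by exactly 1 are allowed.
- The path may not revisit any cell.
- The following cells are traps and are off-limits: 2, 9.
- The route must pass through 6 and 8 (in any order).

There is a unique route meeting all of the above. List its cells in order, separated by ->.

1 -> 5 -> 6 -> 7 -> 8 -> 12

Moves only go right or down, so the column and row indices never decrease.
Route from 1: down to 5, 3× right (reaching 8), down to 12 — 5 moves in all.
Check: all required cells visited.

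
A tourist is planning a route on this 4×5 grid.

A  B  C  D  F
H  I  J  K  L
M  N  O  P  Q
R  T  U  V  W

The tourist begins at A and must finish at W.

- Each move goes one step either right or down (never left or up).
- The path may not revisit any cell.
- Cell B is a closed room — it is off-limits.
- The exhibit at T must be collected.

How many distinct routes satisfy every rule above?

A right/down-only route from A to W makes exactly 3 down-moves and 4 right-moves in some order.
With no other constraints that would be C(7,3) = 35 routes.
Split at T and multiply the segment counts (each segment already excludes blocked cells): A→T: 3; T→W: 1; product = 3.
That gives 3 routes.

3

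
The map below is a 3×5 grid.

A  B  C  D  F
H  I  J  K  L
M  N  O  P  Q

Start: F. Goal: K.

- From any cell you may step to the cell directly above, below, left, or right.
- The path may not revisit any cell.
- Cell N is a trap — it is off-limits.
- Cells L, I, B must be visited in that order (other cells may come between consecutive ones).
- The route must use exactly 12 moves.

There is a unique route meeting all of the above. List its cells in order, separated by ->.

The waypoints must appear in the order L, I, B, with no cell reused.
Route from F: 2× down (reaching Q), 2× left (reaching O), up to J, 2× left (reaching H), up to A, 3× right (reaching D), down to K — 12 moves in all.
Check: order respected (L at step 1, I at step 6, B at step 9); 12 moves as required.

F -> L -> Q -> P -> O -> J -> I -> H -> A -> B -> C -> D -> K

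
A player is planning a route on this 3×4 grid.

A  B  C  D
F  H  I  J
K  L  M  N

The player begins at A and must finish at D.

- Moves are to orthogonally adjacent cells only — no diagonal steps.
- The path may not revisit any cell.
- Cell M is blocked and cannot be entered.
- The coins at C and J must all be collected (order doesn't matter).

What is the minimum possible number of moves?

5

Any route passes through C and J in some order between A and D. Summing Manhattan distances along each leg and taking the cheapest ordering (A → C → J → D) gives a lower bound of 2 + 2 + 1 = 5 moves.
A route of 5 moves achieves this: A → B → C → I → J → D.
Since 5 matches the lower bound, it is optimal.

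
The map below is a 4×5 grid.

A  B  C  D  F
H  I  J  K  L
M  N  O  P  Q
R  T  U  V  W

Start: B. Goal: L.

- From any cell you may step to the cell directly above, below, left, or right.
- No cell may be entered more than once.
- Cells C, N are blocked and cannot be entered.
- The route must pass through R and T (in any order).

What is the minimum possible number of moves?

10

Any route passes through R and T in some order between B and L. Summing Manhattan distances along each leg and taking the cheapest ordering (B → R → T → L) gives a lower bound of 4 + 1 + 5 = 10 moves.
A route of 10 moves achieves this: B → I → H → M → R → T → U → O → J → K → L.
Since 10 matches the lower bound, it is optimal.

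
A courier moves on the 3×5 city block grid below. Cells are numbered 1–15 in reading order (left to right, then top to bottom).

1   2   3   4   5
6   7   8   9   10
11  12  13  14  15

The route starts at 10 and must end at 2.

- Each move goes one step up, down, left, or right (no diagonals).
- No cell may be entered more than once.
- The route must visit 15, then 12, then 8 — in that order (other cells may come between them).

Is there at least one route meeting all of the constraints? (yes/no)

yes

One route that works: 10 → 15 → 14 → 13 → 12 → 7 → 8 → 3 → 2.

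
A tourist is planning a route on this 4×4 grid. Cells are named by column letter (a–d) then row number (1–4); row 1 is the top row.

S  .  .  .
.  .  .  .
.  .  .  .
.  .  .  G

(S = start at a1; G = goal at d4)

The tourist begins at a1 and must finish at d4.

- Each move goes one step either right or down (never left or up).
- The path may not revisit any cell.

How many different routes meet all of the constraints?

A right/down-only route from a1 to d4 makes exactly 3 down-moves and 3 right-moves in some order.
With no other constraints that would be C(6,3) = 20 routes.
That gives 20 routes.

20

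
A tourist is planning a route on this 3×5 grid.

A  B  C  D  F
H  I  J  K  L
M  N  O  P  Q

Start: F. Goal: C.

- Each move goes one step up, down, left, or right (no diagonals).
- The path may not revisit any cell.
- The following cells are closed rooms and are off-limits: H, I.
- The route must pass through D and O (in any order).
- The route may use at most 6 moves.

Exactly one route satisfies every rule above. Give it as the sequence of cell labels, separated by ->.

Any route must reach D and O and still end at C within 6 moves, so the order of the required stops is forced.
Route from F: left 1 to D, down 2 to P, left 1 to O, up 2 to C — 6 moves in all.
Check: all required cells visited; 6 ≤ 6 moves.

F -> D -> K -> P -> O -> J -> C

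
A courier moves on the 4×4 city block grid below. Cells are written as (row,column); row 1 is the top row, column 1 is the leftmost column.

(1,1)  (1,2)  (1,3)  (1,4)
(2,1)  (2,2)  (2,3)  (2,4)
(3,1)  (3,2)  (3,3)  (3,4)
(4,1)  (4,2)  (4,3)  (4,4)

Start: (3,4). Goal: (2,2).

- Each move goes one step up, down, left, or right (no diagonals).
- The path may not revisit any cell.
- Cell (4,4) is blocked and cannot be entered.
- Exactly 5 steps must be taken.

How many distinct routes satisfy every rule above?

Need simple routes of exactly 5 moves from (3,4) to (2,2) (Manhattan distance 3, so 1 moves are spent on a detour and 1 undoing it).
Enumerating: (3,4) (2,4) (1,4) (1,3) (2,3) (2,2) | (3,4) (2,4) (1,4) (1,3) (1,2) (2,2) | (3,4) (2,4) (2,3) (1,3) (1,2) (2,2) | (3,4) (2,4) (2,3) (3,3) (3,2) (2,2) | (3,4) (3,3) (2,3) (1,3) (1,2) (2,2) | (3,4) (3,3) (4,3) (4,2) (3,2) (2,2) | (3,4) (3,3) (3,2) (3,1) (2,1) (2,2).
That gives 7 routes.

7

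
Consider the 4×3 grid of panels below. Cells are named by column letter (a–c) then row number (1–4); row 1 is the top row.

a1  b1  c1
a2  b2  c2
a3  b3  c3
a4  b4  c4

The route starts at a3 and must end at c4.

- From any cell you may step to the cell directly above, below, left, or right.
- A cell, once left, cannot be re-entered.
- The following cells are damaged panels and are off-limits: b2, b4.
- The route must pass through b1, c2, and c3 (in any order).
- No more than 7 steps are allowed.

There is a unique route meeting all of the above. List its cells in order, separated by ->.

a3 -> a2 -> a1 -> b1 -> c1 -> c2 -> c3 -> c4

Any route must reach b1, c2, and c3 and still end at c4 within 7 moves, so the order of the required stops is forced.
Route from a3: up 2 to a1, right 2 to c1, down 3 to c4 — 7 moves in all.
Check: all required cells visited; 7 ≤ 7 moves.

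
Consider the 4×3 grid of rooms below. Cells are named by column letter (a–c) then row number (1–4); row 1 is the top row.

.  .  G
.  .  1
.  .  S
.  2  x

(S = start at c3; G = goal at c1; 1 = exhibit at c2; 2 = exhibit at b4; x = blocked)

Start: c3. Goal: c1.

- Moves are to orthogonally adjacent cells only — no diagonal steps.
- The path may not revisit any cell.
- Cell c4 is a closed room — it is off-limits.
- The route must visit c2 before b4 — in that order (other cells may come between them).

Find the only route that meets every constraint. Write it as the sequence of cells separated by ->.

The waypoints must appear in the order c2, b4, with no cell reused.
Route from c3: up to c2, left to b2, 2× down (reaching b4), left to a4, 3× up (reaching a1), 2× right (reaching c1) — 10 moves in all.
Check: order respected (1 at step 1, 2 at step 4).

c3 -> c2 -> b2 -> b3 -> b4 -> a4 -> a3 -> a2 -> a1 -> b1 -> c1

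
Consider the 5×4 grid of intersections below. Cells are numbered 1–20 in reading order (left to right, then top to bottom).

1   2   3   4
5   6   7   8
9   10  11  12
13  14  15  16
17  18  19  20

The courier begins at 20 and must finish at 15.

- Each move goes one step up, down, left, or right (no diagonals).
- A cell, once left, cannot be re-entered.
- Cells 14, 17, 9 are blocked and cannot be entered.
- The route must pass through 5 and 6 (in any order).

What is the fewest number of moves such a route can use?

Any route passes through 5 and 6 in some order between 20 and 15. Summing Manhattan distances along each leg and taking the cheapest ordering (20 → 6 → 5 → 15) gives a lower bound of 5 + 1 + 4 = 10 moves.
The shortest route satisfying every rule uses 12 moves: 20 → 16 → 12 → 8 → 4 → 3 → 2 → 1 → 5 → 6 → 10 → 11 → 15.
The no-revisit rule (legs can't share cells) pushes the minimum above the 10-move bound; an exhaustive check rules out every length from 10 to 11, leaving 12 as the minimum.

12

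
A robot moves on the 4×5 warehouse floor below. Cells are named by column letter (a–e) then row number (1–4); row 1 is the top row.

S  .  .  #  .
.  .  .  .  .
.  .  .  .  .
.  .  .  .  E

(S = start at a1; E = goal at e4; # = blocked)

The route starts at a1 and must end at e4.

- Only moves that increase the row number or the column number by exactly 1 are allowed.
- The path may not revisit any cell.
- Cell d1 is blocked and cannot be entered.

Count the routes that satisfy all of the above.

31

A right/down-only route from a1 to e4 makes exactly 3 down-moves and 4 right-moves in some order.
With no other constraints that would be C(7,3) = 35 routes.
Subtract routes through each blocked cell (inclusion–exclusion for overlaps): − through d1: 4 → 31.
That gives 31 routes.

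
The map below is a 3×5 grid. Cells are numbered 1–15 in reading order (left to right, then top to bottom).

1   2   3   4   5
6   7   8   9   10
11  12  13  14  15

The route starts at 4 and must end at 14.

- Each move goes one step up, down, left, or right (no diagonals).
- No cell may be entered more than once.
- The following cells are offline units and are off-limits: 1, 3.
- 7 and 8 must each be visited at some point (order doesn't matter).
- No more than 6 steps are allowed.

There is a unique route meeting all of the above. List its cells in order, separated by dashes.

The budget equals the shortest possible length, so every move has to be on a shortest route through the required cells.
Route from 4: down 1 to 9, left 2 to 7, down 1 to 12, right 2 to 14 — 6 moves in all.
Check: all required cells visited; 6 ≤ 6 moves.

4 - 9 - 8 - 7 - 12 - 13 - 14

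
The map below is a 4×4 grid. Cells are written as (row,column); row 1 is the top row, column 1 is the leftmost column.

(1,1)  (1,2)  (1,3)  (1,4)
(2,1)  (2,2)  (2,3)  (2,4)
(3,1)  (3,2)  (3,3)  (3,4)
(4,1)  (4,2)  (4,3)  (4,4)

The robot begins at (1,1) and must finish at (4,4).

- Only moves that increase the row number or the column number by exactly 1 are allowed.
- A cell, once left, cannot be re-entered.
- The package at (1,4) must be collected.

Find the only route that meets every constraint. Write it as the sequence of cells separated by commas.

(1,1), (1,2), (1,3), (1,4), (2,4), (3,4), (4,4)

Moves only go right or down, so the column and row indices never decrease.
Route from (1,1): right 3 to (1,4), down 3 to (4,4) — 6 moves in all.
Check: all required cells visited.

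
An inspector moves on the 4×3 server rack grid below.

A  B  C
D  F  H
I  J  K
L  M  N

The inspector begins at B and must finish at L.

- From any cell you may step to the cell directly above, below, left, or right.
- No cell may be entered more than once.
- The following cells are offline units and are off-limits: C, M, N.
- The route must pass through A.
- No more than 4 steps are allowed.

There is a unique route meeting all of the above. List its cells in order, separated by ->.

B -> A -> D -> I -> L

The 4-move cap with required stops at A leaves no slack for detours.
Route from B: left to A, 3× down (reaching L) — 4 moves in all.
Check: all required cells visited; 4 ≤ 4 moves.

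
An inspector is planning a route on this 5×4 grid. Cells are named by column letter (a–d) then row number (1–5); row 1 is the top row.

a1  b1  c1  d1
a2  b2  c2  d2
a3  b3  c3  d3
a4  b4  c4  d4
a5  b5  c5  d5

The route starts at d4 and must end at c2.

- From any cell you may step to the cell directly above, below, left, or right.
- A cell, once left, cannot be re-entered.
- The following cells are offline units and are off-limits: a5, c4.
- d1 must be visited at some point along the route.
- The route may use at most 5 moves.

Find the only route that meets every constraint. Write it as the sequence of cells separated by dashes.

d4 - d3 - d2 - d1 - c1 - c2

Any route must reach d1 and still end at c2 within 5 moves, so the order of the required stops is forced.
Route from d4: up 3 to d1, left 1 to c1, down 1 to c2 — 5 moves in all.
Check: all required cells visited; 5 ≤ 5 moves.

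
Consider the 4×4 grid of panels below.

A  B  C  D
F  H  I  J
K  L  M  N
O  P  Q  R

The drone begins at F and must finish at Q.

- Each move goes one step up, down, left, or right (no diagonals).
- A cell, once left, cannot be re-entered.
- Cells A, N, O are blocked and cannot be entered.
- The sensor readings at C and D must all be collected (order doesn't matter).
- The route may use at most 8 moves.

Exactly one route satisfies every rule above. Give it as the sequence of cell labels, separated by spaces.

Any route must reach C and D and still end at Q within 8 moves, so the order of the required stops is forced.
Route from F: right 1 to H, up 1 to B, right 2 to D, down 1 to J, left 1 to I, down 2 to Q — 8 moves in all.
Check: all required cells visited; 8 ≤ 8 moves.

F H B C D J I M Q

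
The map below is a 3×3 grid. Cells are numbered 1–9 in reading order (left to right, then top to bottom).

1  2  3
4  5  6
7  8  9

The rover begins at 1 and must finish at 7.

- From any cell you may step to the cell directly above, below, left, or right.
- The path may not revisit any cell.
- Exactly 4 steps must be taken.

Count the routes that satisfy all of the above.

3

Need simple routes of exactly 4 moves from 1 to 7 (Manhattan distance 2, so 1 moves are spent on a detour and 1 undoing it).
Enumerating: 1 4 5 8 7 | 1 2 5 8 7 | 1 2 5 4 7.
That gives 3 routes.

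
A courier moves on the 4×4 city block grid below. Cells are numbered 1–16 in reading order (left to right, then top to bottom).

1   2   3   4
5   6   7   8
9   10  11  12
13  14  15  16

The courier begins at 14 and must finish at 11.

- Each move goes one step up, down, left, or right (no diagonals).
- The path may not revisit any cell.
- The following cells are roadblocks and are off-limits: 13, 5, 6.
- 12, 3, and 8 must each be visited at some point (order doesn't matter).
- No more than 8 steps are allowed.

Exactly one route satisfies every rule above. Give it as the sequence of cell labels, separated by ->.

14 -> 15 -> 16 -> 12 -> 8 -> 4 -> 3 -> 7 -> 11

The budget equals the shortest possible length, so every move has to be on a shortest route through the required cells.
Route from 14: 2× right (reaching 16), 3× up (reaching 4), left to 3, 2× down (reaching 11) — 8 moves in all.
Check: all required cells visited; 8 ≤ 8 moves.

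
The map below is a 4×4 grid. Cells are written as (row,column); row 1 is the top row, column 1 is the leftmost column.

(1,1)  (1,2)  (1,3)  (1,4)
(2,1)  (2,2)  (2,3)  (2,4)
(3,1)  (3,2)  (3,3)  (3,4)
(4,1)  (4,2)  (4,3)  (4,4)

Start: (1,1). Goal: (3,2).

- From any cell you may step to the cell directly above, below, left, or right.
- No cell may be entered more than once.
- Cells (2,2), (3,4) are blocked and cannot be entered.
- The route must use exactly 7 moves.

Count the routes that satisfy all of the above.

Need simple routes of exactly 7 moves from (1,1) to (3,2) (Manhattan distance 3, so 2 moves are spent on a detour and 2 undoing it).
Enumerating: (1,1) (2,1) (3,1) (4,1) (4,2) (4,3) (3,3) (3,2) | (1,1) (1,2) (1,3) (2,3) (3,3) (4,3) (4,2) (3,2) | (1,1) (1,2) (1,3) (1,4) (2,4) (2,3) (3,3) (3,2).
That gives 3 routes.

3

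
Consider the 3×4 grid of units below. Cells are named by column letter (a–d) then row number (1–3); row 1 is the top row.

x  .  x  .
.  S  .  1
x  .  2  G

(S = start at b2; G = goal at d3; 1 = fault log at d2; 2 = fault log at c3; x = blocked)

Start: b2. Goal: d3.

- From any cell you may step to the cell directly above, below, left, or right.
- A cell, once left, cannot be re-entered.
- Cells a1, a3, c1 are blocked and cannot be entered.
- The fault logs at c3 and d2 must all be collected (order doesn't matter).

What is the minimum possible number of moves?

Any route passes through c3 and d2 in some order between b2 and d3. Summing Manhattan distances along each leg and taking the cheapest ordering (b2 → d2 → c3 → d3) gives a lower bound of 2 + 2 + 1 = 5 moves.
A route of 5 moves achieves this: b2 → b3 → c3 → c2 → d2 → d3.
Since 5 matches the lower bound, it is optimal.

5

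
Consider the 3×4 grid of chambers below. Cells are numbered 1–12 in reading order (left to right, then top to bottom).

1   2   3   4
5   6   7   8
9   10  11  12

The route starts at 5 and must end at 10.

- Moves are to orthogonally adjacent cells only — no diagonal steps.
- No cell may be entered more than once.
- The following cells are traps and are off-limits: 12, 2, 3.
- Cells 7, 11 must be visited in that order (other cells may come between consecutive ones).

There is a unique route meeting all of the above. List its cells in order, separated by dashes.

The waypoints must appear in the order 7, 11, with no cell reused.
Route from 5: 2× right (reaching 7), down to 11, left to 10 — 4 moves in all.
Check: order respected (7 at step 2, 11 at step 3).

5 - 6 - 7 - 11 - 10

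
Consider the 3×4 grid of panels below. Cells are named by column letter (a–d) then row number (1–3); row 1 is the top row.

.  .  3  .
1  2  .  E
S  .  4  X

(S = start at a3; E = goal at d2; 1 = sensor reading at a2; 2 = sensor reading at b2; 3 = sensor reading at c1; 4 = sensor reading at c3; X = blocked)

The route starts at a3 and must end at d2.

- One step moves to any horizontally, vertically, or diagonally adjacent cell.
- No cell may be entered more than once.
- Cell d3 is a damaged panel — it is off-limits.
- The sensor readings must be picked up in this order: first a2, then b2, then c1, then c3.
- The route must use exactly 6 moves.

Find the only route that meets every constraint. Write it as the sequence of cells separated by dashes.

a3 - a2 - b2 - c1 - c2 - c3 - d2

The waypoints must appear in the order a2, b2, c1, c3, with no cell reused.
Route from a3: up to a2, right to b2, up-right to c1, 2× down (reaching c3), up-right to d2 — 6 moves in all.
Check: order respected (1 at step 1, 2 at step 2, 3 at step 3, 4 at step 5); 6 moves as required.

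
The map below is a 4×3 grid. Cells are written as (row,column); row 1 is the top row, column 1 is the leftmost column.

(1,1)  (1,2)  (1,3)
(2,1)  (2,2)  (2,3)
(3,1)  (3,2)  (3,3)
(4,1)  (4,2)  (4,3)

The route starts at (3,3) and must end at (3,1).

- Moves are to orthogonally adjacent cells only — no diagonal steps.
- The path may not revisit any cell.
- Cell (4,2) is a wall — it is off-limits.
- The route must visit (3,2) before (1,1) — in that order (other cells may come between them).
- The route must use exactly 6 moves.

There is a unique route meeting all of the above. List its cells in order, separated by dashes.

The waypoints must appear in the order (3,2), (1,1), with no cell reused.
Route from (3,3): left to (3,2), 2× up (reaching (1,2)), left to (1,1), 2× down (reaching (3,1)) — 6 moves in all.
Check: order respected ((3,2) at step 1, (1,1) at step 4); 6 moves as required.

(3,3) - (3,2) - (2,2) - (1,2) - (1,1) - (2,1) - (3,1)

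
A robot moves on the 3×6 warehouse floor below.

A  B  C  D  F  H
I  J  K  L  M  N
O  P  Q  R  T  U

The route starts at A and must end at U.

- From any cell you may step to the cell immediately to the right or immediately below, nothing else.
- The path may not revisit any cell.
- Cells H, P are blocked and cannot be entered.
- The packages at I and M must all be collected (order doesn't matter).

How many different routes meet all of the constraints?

A right/down-only route from A to U makes exactly 2 down-moves and 5 right-moves in some order.
With no other constraints that would be C(7,2) = 21 routes.
A monotone route can only reach the required cells in the order I, M, so split there and multiply the segment counts (each segment already excludes blocked cells): A→I: 1; I→M: 1; M→U: 2; product = 2.
That gives 2 routes.

2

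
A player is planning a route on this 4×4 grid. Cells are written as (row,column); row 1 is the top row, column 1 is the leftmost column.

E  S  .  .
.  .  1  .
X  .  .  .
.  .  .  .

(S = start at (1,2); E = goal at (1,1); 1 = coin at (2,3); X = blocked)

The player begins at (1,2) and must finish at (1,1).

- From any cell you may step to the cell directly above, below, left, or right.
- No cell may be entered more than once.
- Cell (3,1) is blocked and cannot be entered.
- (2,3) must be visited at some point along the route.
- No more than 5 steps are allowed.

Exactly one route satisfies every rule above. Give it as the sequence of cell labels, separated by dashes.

(1,2) - (1,3) - (2,3) - (2,2) - (2,1) - (1,1)

The 5-move cap with required stops at (2,3) leaves no slack for detours.
Route from (1,2): right to (1,3), down to (2,3), 2× left (reaching (2,1)), up to (1,1) — 5 moves in all.
Check: all required cells visited; 5 ≤ 5 moves.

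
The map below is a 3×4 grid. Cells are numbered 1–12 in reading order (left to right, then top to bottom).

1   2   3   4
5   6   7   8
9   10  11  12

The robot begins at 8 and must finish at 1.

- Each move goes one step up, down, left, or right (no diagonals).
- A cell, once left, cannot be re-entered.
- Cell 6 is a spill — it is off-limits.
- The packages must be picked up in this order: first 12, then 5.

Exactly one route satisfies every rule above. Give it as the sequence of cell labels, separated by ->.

The waypoints must appear in the order 12, 5, with no cell reused.
Route from 8: down to 12, 3× left (reaching 9), 2× up (reaching 1) — 6 moves in all.
Check: order respected (12 at step 1, 5 at step 5).

8 -> 12 -> 11 -> 10 -> 9 -> 5 -> 1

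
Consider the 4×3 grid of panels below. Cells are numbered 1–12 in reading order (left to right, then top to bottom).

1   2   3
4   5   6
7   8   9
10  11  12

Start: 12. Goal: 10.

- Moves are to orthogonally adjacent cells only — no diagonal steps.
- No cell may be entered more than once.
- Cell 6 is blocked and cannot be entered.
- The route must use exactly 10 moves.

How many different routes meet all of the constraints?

Need simple routes of exactly 10 moves from 12 to 10 (Manhattan distance 2, so 4 moves are spent on a detour and 4 undoing it).
No route satisfies every constraint, so the count is 0.

0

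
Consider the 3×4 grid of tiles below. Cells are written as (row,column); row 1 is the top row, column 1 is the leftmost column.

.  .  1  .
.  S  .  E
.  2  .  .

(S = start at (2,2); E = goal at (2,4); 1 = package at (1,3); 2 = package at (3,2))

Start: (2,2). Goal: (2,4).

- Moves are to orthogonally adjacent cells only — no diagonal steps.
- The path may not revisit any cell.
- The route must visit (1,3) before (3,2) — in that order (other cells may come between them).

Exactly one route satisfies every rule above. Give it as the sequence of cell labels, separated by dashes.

The waypoints must appear in the order (1,3), (3,2), with no cell reused.
Route from (2,2): right to (2,3), up to (1,3), 2× left (reaching (1,1)), 2× down (reaching (3,1)), 3× right (reaching (3,4)), up to (2,4) — 10 moves in all.
Check: order respected (1 at step 2, 2 at step 7).

(2,2) - (2,3) - (1,3) - (1,2) - (1,1) - (2,1) - (3,1) - (3,2) - (3,3) - (3,4) - (2,4)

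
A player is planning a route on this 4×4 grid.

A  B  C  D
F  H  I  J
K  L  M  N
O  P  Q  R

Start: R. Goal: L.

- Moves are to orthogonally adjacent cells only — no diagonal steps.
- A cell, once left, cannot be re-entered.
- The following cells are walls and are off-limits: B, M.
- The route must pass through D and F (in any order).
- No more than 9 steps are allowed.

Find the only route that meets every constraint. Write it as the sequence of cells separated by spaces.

The 9-move cap with required stops at D, F leaves no slack for detours.
Route from R: 3× up (reaching D), left to C, down to I, 2× left (reaching F), down to K, right to L — 9 moves in all.
Check: all required cells visited; 9 ≤ 9 moves.

R N J D C I H F K L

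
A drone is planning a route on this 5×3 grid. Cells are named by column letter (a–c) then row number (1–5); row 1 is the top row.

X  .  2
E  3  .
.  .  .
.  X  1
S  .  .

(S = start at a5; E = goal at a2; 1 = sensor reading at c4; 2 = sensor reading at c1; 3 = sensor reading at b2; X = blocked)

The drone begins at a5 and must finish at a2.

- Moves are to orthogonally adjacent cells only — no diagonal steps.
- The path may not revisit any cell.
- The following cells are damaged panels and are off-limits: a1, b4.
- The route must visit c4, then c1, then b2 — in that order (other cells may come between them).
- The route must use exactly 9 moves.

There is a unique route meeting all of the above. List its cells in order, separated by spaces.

a5 b5 c5 c4 c3 c2 c1 b1 b2 a2

The waypoints must appear in the order c4, c1, b2, with no cell reused.
Route from a5: 2× right (reaching c5), 4× up (reaching c1), left to b1, down to b2, left to a2 — 9 moves in all.
Check: order respected (1 at step 3, 2 at step 6, 3 at step 8); 9 moves as required.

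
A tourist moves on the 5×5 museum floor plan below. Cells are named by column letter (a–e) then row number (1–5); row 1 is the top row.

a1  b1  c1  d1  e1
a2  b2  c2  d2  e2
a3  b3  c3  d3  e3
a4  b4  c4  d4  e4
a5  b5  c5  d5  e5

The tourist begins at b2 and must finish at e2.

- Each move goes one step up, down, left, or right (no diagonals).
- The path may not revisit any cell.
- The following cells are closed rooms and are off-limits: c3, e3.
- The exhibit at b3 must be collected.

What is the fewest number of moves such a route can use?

Any route passes through b3 somewhere between b2 and e2. Summing Manhattan distances along the two legs (b2 → b3 → e2) gives a lower bound of 1 + 4 = 5 moves.
The shortest route satisfying every rule uses 7 moves: b2 → b3 → b4 → c4 → d4 → d3 → d2 → e2.
The bound of 5 isn't tight here; checking systematically, no route of length 5 through 6 satisfies every constraint, so 7 is the minimum.

7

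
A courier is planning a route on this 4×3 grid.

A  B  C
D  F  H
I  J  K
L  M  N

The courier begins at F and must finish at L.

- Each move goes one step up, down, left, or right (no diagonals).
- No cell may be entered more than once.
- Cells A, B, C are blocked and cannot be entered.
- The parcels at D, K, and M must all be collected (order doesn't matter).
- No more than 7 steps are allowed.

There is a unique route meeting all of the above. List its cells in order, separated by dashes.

Any route must reach D, K, and M and still end at L within 7 moves, so the order of the required stops is forced.
Route from F: left to D, down to I, 2× right (reaching K), down to N, 2× left (reaching L) — 7 moves in all.
Check: all required cells visited; 7 ≤ 7 moves.

F - D - I - J - K - N - M - L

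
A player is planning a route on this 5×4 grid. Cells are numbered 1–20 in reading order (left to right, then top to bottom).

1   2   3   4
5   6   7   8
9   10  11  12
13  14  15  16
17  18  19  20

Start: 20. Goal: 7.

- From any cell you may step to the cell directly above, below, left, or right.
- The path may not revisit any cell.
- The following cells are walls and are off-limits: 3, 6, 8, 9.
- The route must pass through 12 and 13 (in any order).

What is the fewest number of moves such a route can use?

10

Any route passes through 12 and 13 in some order between 20 and 7. Summing Manhattan distances along each leg and taking the cheapest ordering (20 → 13 → 12 → 7) gives a lower bound of 4 + 4 + 2 = 10 moves.
A route of 10 moves achieves this: 20 → 19 → 18 → 17 → 13 → 14 → 15 → 16 → 12 → 11 → 7.
Since 10 matches the lower bound, it is optimal.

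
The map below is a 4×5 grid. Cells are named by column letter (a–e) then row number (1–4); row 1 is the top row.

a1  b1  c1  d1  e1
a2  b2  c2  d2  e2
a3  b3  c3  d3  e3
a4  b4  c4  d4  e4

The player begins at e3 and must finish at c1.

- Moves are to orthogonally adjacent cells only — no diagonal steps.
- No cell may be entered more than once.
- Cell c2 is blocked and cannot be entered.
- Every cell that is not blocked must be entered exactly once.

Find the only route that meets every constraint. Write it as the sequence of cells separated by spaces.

Need to visit all 19 open cells exactly once, starting at e3 and ending at c1.
Route from e3: down to e4, 4× left (reaching a4), 3× up (reaching a1), right to b1, 2× down (reaching b3), 2× right (reaching d3), up to d2, right to e2, up to e1, 2× left (reaching c1) — 18 moves in all.
Check: all 19 open cells covered.

e3 e4 d4 c4 b4 a4 a3 a2 a1 b1 b2 b3 c3 d3 d2 e2 e1 d1 c1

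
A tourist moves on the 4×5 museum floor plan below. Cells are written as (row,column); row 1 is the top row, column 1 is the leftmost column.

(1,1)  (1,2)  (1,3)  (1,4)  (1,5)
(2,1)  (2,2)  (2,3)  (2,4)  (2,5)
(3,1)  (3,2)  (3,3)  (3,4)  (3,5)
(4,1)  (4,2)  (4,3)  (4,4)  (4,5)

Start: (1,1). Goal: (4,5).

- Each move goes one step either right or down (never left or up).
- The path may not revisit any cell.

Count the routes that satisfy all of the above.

35

A right/down-only route from (1,1) to (4,5) makes exactly 3 down-moves and 4 right-moves in some order.
With no other constraints that would be C(7,3) = 35 routes.
That gives 35 routes.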